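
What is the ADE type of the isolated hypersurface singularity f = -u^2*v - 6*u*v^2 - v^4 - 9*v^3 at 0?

D5

The Hessian of f at 0 has rank 0. Corank 2; j^3 = -v*(u + 3*v)^2 has shape L^2 M (L != M), so D-series; mu = 5 gives D_5.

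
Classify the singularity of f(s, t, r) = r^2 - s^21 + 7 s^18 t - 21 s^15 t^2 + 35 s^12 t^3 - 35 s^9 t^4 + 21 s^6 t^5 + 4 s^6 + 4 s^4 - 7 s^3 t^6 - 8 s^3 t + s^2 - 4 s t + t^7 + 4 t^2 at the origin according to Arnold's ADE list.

A6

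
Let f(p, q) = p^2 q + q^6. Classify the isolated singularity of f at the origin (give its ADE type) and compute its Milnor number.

Type D_{7}, Milnor number mu = 7.

The Hessian of f at 0 has rank 0. Corank 2; j^3 = p^2*q has shape L^2 M (L != M), so D-series; mu = 7 gives D_7.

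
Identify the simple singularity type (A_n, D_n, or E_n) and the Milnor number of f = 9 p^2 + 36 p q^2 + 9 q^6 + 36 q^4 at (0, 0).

Type A_5, Milnor number mu = 5.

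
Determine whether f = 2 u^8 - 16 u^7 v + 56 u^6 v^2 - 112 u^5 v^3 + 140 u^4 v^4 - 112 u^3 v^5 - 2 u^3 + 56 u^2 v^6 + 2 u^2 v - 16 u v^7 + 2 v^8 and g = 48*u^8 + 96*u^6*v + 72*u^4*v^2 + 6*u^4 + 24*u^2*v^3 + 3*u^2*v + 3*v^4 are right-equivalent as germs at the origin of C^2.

No.

The Hessian of f at 0 has rank 0. Corank 2; j^3 = -2*u^2*(u - v) has shape L^2 M (L != M), so D-series; mu = 9 gives D_9. The Hessian of g at 0 has rank 0. Corank 2; j^3 = 3*u^2*v has shape L^2 M (L != M), so D-series; mu = 5 gives D_5. f is D_9 but g is D_5, hence not right-equivalent.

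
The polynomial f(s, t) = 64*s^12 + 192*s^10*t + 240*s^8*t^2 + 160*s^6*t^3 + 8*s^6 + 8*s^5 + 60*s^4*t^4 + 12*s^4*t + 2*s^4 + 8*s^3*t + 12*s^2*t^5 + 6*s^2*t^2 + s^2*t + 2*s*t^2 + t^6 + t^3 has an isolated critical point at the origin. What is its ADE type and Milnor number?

The Hessian of f at 0 has rank 0. Corank 2; j^3 = t*(s + t)^2 has shape L^2 M (L != M), so D-series; mu = 7 gives D_7.

Type D7, Milnor number mu = 7.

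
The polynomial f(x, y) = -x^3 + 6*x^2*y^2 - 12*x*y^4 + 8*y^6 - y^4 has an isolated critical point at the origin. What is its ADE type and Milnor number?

Type E_{6}, Milnor number mu = 6.

The Hessian of f at 0 has rank 0. Corank 2; j^3 = -x^3 is a perfect cube, so E-series; the 4-jet and mu = 6 give E_6.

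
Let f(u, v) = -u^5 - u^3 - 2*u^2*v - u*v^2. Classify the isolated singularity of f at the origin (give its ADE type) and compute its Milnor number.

The Hessian of f at 0 has rank 0. Corank 2; j^3 = -u*(u + v)^2 has shape L^2 M (L != M), so D-series; mu = 6 gives D_6.

Type D6, Milnor number mu = 6.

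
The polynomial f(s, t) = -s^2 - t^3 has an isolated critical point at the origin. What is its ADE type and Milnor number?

Type A_2, Milnor number mu = 2.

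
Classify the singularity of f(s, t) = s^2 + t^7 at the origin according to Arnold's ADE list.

A_{6}

The Hessian of f at 0 is [[2, 0], [0, 0]] with rank 1, so corank 1. A Groebner basis of the Jacobian ideal J(f) in C{s,t} is {t^6, s}; counting standard monomials gives mu = 6. Corank 1: A-series; mu = 6 gives A_6.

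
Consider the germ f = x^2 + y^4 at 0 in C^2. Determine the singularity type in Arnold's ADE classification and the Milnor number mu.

Type A_{3}, Milnor number mu = 3.

The Hessian of f at 0 has rank 1. Corank 1: A-series; mu = 3 gives A_3.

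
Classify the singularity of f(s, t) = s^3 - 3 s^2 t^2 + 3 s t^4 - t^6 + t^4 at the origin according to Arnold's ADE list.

E_6

The Hessian of f at 0 has rank 0. Corank 2; j^3 = s^3 is a perfect cube, so E-series; the 4-jet and mu = 6 give E_6.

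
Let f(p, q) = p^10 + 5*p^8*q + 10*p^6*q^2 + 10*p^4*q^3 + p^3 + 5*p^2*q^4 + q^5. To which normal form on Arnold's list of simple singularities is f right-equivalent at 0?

E_8

The Hessian of f at 0 has rank 0. Corank 2; j^3 = p^3 is a perfect cube, so E-series; the 5-jet and mu = 8 give E_8.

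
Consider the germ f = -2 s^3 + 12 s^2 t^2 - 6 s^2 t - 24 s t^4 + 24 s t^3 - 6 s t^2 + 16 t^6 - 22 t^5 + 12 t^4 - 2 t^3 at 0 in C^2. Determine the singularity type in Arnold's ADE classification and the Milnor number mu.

The Hessian of f at 0 has rank 0. Corank 2; j^3 = -2*(s + t)^3 is a perfect cube, so E-series; the 5-jet and mu = 8 give E_8.

Type E_8, Milnor number mu = 8.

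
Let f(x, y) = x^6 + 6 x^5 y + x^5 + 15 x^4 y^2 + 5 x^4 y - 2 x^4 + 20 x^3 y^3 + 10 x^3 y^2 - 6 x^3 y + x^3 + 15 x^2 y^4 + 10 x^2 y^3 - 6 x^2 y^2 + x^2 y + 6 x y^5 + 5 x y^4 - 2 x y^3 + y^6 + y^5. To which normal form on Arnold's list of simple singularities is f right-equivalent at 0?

D7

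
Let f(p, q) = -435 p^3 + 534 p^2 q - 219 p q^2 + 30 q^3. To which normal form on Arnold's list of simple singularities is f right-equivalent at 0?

The Hessian of f at 0 is [[0, 0], [0, 0]] with rank 0, so corank 2. A Groebner basis of the Jacobian ideal J(f) in C{p,q} is {q^3, p^2 - 11*q^2/71, p*q - 28*q^2/71}; counting standard monomials gives mu = 4. Corank 2; j^3 = -3*(5*p - 2*q)*(29*p^2 - 24*p*q + 5*q^2) splits into three distinct lines over C (the quadratic factor has nonzero discriminant), so D_4.

D_{4}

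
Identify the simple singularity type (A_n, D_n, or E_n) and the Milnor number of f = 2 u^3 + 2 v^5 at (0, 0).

Type E_{8}, Milnor number mu = 8.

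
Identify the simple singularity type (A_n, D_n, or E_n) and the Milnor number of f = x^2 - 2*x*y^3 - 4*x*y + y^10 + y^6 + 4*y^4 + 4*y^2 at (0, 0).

Type A9, Milnor number mu = 9.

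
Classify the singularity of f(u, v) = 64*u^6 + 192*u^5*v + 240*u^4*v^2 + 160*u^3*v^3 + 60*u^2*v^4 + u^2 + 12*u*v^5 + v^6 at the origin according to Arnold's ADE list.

A5

The Hessian of f at 0 has rank 1. Corank 1: A-series; mu = 5 gives A_5.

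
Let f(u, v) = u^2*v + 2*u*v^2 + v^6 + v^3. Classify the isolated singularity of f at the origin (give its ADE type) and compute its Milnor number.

Type D_{7}, Milnor number mu = 7.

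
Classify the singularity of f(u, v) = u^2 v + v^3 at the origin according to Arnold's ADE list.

D_4

The Hessian of f at 0 has rank 0. Corank 2; j^3 = v*(u^2 + v^2) splits into three distinct lines over C (the quadratic factor has nonzero discriminant), so D_4.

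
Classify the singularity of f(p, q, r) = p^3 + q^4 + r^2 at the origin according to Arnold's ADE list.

E_6

The Hessian of f at 0 has rank 1. Corank 2; j^3 = p^3 is a perfect cube, so E-series; the 4-jet and mu = 6 give E_6.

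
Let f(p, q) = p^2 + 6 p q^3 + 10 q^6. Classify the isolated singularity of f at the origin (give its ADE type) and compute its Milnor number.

The Hessian of f at 0 has rank 1. Corank 1: A-series; mu = 5 gives A_5.

Type A_{5}, Milnor number mu = 5.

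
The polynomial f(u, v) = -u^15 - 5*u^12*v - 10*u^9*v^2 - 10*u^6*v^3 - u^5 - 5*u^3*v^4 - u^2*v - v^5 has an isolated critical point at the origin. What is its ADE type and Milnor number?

Type D6, Milnor number mu = 6.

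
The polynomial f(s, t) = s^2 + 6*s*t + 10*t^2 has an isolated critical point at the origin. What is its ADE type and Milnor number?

Type A_{1}, Milnor number mu = 1.

The Hessian of f at 0 has rank 2. Corank 0: nondegenerate Morse point, so A_1.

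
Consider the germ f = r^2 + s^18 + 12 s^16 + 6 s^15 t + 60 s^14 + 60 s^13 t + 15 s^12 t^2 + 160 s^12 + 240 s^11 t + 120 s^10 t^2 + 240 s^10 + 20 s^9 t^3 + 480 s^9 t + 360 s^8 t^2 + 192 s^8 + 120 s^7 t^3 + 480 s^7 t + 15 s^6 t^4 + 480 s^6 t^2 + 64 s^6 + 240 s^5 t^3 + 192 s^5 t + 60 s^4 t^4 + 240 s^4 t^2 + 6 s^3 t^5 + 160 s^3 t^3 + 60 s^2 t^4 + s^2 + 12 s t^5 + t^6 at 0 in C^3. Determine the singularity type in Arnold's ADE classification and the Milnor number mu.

Type A_{5}, Milnor number mu = 5.

The Hessian of f at 0 is [[2, 0, 0], [0, 0, 0], [0, 0, 2]] with rank 2, so corank 1. A Groebner basis of the Jacobian ideal J(f) in C{s,t,r} is {t^5, s, r}; counting standard monomials gives mu = 5. Corank 1: A-series; mu = 5 gives A_5.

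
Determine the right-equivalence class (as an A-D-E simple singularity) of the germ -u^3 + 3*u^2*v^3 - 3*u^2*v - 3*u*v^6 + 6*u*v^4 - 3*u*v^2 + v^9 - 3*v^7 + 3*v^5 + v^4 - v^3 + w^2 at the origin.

The Hessian of f at 0 has rank 1. Corank 2; j^3 = -(u + v)^3 is a perfect cube, so E-series; the 4-jet and mu = 6 give E_6.

E6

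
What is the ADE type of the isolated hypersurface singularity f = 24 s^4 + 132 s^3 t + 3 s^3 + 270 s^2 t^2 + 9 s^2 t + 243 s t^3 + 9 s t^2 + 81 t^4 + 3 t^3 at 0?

E_7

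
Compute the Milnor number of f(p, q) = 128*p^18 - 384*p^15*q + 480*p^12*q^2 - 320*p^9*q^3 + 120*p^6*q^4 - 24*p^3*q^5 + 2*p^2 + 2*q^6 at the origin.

5

The Hessian of f at 0 has rank 1. Corank 1: A-series; mu = 5 gives A_5.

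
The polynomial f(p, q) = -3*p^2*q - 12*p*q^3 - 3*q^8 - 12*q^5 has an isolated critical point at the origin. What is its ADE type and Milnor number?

The Hessian of f at 0 has rank 0. Corank 2; j^3 = -3*p^2*q has shape L^2 M (L != M), so D-series; mu = 9 gives D_9.

Type D_9, Milnor number mu = 9.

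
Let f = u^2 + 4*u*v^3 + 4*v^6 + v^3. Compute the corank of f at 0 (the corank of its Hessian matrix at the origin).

Hessian at 0 has rank 1.

1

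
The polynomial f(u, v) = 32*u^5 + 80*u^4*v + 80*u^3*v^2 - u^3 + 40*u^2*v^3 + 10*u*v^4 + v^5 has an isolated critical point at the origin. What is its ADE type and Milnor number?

The Hessian of f at 0 is [[0, 0], [0, 0]] with rank 0, so corank 2. A Groebner basis of the Jacobian ideal J(f) in C{u,v} is {v^5, u*v^3 + v^4/8, u^2}; counting standard monomials gives mu = 8. Corank 2; j^3 = -u^3 is a perfect cube, so E-series; the 5-jet and mu = 8 give E_8.

Type E_8, Milnor number mu = 8.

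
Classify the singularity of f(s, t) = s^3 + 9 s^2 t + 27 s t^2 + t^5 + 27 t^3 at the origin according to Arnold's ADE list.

The Hessian of f at 0 has rank 0. Corank 2; j^3 = (s + 3*t)^3 is a perfect cube, so E-series; the 5-jet and mu = 8 give E_8.

E_{8}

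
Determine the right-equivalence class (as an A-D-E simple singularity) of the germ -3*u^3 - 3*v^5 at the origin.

The Hessian of f at 0 has rank 0. Corank 2; j^3 = -3*u^3 is a perfect cube, so E-series; the 5-jet and mu = 8 give E_8.

E_8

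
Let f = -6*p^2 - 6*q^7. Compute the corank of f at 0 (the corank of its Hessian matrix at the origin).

Hessian at 0 has rank 1.

1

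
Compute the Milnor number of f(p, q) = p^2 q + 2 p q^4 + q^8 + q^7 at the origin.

9

The Hessian of f at 0 is [[0, 0], [0, 0]] with rank 0, so corank 2. A Groebner basis of the Jacobian ideal J(f) in C{p,q} is {p^2*q^2, 8*p^2*q + p^2 + p*q^3, p*q + q^4, p^3}; counting standard monomials gives mu = 9. Corank 2; j^3 = p^2*q has shape L^2 M (L != M), so D-series; mu = 9 gives D_9.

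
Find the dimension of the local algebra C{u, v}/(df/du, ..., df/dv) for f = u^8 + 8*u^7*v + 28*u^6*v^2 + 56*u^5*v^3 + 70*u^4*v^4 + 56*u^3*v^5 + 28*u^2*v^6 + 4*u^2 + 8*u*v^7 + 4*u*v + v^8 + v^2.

The Hessian of f at 0 has rank 1. Corank 1: A-series; mu = 7 gives A_7.

7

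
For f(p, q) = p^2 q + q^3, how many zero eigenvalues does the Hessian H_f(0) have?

2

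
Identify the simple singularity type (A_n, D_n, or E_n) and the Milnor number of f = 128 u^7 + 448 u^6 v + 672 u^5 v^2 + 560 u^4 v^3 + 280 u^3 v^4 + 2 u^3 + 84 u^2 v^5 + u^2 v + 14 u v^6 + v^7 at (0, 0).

The Hessian of f at 0 has rank 0. Corank 2; j^3 = u^2*(2*u + v) has shape L^2 M (L != M), so D-series; mu = 8 gives D_8.

Type D_{8}, Milnor number mu = 8.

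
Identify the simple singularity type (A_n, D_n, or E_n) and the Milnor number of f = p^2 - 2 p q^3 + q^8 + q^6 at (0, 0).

Type A_7, Milnor number mu = 7.

The Hessian of f at 0 has rank 1. Corank 1: A-series; mu = 7 gives A_7.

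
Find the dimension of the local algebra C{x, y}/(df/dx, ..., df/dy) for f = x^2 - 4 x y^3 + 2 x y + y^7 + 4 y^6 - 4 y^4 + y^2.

6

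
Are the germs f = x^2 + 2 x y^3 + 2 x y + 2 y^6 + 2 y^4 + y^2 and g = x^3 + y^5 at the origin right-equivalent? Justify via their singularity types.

No.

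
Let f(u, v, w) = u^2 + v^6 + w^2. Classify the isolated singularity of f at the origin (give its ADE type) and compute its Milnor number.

Type A5, Milnor number mu = 5.

The Hessian of f at 0 has rank 2. Corank 1: A-series; mu = 5 gives A_5.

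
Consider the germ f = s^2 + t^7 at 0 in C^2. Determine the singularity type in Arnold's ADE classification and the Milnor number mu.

The Hessian of f at 0 has rank 1. Corank 1: A-series; mu = 6 gives A_6.

Type A6, Milnor number mu = 6.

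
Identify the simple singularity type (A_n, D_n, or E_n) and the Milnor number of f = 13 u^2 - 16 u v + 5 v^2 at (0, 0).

Type A1, Milnor number mu = 1.

The Hessian of f at 0 has rank 2. Corank 0: nondegenerate Morse point, so A_1.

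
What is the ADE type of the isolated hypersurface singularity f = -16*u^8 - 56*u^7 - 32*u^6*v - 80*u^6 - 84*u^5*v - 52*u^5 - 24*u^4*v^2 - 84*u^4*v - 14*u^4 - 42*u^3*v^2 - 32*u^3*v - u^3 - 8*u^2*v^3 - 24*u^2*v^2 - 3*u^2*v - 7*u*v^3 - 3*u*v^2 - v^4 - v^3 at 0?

The Hessian of f at 0 is [[0, 0], [0, 0]] with rank 0, so corank 2. A Groebner basis of the Jacobian ideal J(f) in C{u,v} is {-u^2/2 - u*v + v^4 + v^3/6 - v^2/2, u^3 + 3*u^2/2 + 3*u*v + v^3/2 + 3*v^2/2, u^2*v - 5*u^2/6 - 5*u*v/3 - 13*v^3/18 - 5*v^2/6, u^2/3 + u*v^2 + 2*u*v/3 + 8*v^3/9 + v^2/3}; counting standard monomials gives mu = 7. Corank 2; j^3 = -(u + v)^3 is a perfect cube, so E-series; the 4-jet and mu = 7 give E_7.

E_{7}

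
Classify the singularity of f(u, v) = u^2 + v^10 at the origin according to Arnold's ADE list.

The Hessian of f at 0 has rank 1. Corank 1: A-series; mu = 9 gives A_9.

A9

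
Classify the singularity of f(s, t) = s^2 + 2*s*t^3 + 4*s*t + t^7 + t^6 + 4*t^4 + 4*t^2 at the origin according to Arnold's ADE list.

A6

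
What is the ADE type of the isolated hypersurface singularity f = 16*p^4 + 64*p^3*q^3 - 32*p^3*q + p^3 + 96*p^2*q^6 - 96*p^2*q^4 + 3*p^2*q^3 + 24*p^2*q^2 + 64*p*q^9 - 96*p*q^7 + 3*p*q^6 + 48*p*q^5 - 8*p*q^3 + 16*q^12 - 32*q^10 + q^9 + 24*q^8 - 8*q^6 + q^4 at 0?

E6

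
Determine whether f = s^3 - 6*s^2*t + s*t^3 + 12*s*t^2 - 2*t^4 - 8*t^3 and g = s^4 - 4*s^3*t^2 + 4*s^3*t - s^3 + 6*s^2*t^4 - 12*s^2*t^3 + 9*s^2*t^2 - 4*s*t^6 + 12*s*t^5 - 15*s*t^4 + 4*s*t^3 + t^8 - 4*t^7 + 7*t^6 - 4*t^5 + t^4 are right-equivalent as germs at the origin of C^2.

The Hessian of f at 0 has rank 0. Corank 2; j^3 = (s - 2*t)^3 is a perfect cube, so E-series; the 4-jet and mu = 7 give E_7. The Hessian of g at 0 has rank 0. Corank 2; j^3 = -s^3 is a perfect cube, so E-series; the 4-jet and mu = 6 give E_6. f is E_7 but g is E_6, hence not right-equivalent.

No.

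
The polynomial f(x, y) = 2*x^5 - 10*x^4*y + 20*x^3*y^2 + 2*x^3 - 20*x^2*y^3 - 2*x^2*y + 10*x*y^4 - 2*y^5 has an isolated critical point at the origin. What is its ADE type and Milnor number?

Type D6, Milnor number mu = 6.

The Hessian of f at 0 has rank 0. Corank 2; j^3 = 2*x^2*(x - y) has shape L^2 M (L != M), so D-series; mu = 6 gives D_6.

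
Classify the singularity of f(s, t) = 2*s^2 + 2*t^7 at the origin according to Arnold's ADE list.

The Hessian of f at 0 is [[4, 0], [0, 0]] with rank 1, so corank 1. A Groebner basis of the Jacobian ideal J(f) in C{s,t} is {t^6, s}; counting standard monomials gives mu = 6. Corank 1: A-series; mu = 6 gives A_6.

A_{6}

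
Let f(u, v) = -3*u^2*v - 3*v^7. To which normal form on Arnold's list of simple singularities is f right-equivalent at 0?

D8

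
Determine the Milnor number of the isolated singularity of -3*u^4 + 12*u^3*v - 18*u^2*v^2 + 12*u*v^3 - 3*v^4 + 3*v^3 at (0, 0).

The Hessian of f at 0 has rank 0. Corank 2; j^3 = 3*v^3 is a perfect cube, so E-series; the 4-jet and mu = 6 give E_6.

6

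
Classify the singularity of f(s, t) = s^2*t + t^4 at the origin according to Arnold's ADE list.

D_5

The Hessian of f at 0 is [[0, 0], [0, 0]] with rank 0, so corank 2. A Groebner basis of the Jacobian ideal J(f) in C{s,t} is {s^3, s^2/4 + t^3, s*t}; counting standard monomials gives mu = 5. Corank 2; j^3 = s^2*t has shape L^2 M (L != M), so D-series; mu = 5 gives D_5.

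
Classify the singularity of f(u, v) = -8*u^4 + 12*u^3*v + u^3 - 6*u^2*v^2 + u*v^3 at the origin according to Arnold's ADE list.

E_{7}

The Hessian of f at 0 has rank 0. Corank 2; j^3 = u^3 is a perfect cube, so E-series; the 4-jet and mu = 7 give E_7.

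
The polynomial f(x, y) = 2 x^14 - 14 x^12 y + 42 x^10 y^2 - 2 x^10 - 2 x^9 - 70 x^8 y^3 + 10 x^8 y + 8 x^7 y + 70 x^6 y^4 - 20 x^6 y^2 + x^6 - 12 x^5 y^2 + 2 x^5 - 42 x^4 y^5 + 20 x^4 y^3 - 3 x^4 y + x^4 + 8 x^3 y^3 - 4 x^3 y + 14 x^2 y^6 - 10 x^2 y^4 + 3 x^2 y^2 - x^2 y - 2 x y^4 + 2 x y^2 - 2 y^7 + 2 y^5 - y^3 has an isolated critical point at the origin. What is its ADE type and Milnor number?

Type D_{8}, Milnor number mu = 8.

The Hessian of f at 0 has rank 0. Corank 2; j^3 = -y*(x - y)^2 has shape L^2 M (L != M), so D-series; mu = 8 gives D_8.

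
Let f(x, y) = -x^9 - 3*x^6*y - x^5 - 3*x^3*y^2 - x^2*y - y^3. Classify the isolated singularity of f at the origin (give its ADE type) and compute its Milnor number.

Type D_4, Milnor number mu = 4.

The Hessian of f at 0 has rank 0. Corank 2; j^3 = -y*(x^2 + y^2) splits into three distinct lines over C (the quadratic factor has nonzero discriminant), so D_4.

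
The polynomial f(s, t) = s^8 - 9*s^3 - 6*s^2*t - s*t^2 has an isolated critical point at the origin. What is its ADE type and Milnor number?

Type D_9, Milnor number mu = 9.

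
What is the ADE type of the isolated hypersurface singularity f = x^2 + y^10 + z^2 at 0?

A_{9}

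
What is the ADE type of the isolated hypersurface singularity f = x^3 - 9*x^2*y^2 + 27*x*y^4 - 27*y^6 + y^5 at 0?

The Hessian of f at 0 is [[0, 0], [0, 0]] with rank 0, so corank 2. A Groebner basis of the Jacobian ideal J(f) in C{x,y} is {y^4, x^3, -x^2/6 + x*y^2}; counting standard monomials gives mu = 8. Corank 2; j^3 = x^3 is a perfect cube, so E-series; the 5-jet and mu = 8 give E_8.

E8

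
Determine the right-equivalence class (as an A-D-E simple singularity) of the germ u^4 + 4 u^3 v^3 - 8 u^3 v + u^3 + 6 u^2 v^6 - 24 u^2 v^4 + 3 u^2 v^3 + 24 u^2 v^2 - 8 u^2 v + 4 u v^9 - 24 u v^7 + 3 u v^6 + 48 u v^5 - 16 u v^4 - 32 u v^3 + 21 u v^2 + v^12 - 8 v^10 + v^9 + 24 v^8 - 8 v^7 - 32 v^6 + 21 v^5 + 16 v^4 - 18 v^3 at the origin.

D_5

The Hessian of f at 0 has rank 0. Corank 2; j^3 = (u - 3*v)^2*(u - 2*v) has shape L^2 M (L != M), so D-series; mu = 5 gives D_5.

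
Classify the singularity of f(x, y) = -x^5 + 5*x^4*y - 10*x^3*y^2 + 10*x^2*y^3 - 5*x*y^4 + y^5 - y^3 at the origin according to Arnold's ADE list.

The Hessian of f at 0 has rank 0. Corank 2; j^3 = -y^3 is a perfect cube, so E-series; the 5-jet and mu = 8 give E_8.

E_{8}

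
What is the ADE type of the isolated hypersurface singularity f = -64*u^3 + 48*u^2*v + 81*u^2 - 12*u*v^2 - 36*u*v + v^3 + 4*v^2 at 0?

A2

The Hessian of f at 0 has rank 1. Corank 1: A-series; mu = 2 gives A_2.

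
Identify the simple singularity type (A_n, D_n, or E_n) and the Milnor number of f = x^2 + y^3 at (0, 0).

Type A_{2}, Milnor number mu = 2.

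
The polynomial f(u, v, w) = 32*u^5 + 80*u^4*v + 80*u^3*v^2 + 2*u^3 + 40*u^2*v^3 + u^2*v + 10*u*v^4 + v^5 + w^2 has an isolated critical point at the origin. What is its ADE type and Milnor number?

The Hessian of f at 0 has rank 1. Corank 2; j^3 = u^2*(2*u + v) has shape L^2 M (L != M), so D-series; mu = 6 gives D_6.

Type D_{6}, Milnor number mu = 6.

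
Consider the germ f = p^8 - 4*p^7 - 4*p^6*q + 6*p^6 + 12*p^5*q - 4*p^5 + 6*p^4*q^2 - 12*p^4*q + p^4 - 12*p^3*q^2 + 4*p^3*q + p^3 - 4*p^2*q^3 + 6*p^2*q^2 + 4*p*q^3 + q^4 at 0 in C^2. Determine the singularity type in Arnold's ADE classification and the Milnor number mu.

Type E6, Milnor number mu = 6.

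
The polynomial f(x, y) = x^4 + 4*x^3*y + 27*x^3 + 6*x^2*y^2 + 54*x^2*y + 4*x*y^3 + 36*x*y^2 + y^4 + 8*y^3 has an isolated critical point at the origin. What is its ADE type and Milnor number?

The Hessian of f at 0 is [[0, 0], [0, 0]] with rank 0, so corank 2. A Groebner basis of the Jacobian ideal J(f) in C{x,y} is {y^4, x*y^2 + 7*y^3/9, x^2 + 4*x*y/3 + 4*y^2/9}; counting standard monomials gives mu = 6. Corank 2; j^3 = (3*x + 2*y)^3 is a perfect cube, so E-series; the 4-jet and mu = 6 give E_6.

Type E_6, Milnor number mu = 6.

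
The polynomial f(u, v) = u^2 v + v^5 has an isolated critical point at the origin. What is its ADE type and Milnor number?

Type D_{6}, Milnor number mu = 6.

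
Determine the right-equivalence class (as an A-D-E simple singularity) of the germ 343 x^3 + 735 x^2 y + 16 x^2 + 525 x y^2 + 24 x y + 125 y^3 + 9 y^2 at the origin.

The Hessian of f at 0 is [[32, 24], [24, 18]] with rank 1, so corank 1. A Groebner basis of the Jacobian ideal J(f) in C{x,y} is {y^2, x + 3*y/4}; counting standard monomials gives mu = 2. Corank 1: A-series; mu = 2 gives A_2.

A_2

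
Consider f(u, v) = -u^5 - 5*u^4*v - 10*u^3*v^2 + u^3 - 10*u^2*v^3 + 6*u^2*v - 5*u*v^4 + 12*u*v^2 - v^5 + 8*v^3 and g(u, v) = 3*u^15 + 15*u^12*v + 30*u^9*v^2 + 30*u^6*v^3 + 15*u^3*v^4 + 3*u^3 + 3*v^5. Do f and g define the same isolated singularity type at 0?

Yes.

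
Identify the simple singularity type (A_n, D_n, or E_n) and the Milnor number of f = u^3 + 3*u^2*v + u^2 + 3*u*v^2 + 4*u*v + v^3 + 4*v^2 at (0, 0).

Type A_{2}, Milnor number mu = 2.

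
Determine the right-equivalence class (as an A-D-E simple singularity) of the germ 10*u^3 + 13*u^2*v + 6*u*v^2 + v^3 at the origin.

D_{4}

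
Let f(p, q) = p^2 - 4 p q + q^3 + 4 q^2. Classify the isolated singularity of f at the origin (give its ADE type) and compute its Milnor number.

Type A_{2}, Milnor number mu = 2.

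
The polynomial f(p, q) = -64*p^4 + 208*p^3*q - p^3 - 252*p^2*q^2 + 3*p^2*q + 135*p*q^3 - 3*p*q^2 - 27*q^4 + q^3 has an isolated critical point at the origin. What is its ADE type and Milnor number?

Type E7, Milnor number mu = 7.

The Hessian of f at 0 has rank 0. Corank 2; j^3 = -(p - q)^3 is a perfect cube, so E-series; the 4-jet and mu = 7 give E_7.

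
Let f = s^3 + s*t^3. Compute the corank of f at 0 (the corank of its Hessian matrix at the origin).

2

Hessian at 0 has rank 0.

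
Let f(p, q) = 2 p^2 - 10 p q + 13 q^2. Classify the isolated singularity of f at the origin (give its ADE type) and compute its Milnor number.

The Hessian of f at 0 has rank 2. Corank 0: nondegenerate Morse point, so A_1.

Type A1, Milnor number mu = 1.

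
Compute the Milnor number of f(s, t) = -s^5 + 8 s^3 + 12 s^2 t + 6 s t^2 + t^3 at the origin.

The Hessian of f at 0 has rank 0. Corank 2; j^3 = (2*s + t)^3 is a perfect cube, so E-series; the 5-jet and mu = 8 give E_8.

8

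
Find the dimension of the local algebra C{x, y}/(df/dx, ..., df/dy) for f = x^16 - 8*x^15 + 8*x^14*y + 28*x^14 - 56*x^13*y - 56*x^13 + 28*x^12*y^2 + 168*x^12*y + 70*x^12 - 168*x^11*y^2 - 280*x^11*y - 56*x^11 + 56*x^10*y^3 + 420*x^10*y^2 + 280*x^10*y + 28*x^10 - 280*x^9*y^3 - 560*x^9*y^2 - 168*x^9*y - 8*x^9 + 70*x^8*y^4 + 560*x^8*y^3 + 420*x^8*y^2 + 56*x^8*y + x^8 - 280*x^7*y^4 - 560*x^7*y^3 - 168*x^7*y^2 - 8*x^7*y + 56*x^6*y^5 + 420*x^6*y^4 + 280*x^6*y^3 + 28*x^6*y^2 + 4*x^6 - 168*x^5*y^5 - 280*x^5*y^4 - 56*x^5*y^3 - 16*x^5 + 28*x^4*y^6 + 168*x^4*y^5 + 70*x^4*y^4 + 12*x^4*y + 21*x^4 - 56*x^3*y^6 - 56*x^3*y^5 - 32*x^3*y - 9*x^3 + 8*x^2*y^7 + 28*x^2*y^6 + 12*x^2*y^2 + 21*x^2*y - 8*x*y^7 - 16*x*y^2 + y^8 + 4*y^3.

The Hessian of f at 0 is [[0, 0], [0, 0]] with rank 0, so corank 2. A Groebner basis of the Jacobian ideal J(f) in C{x,y} is {x^2*y^2 - 3*x*y^2/2 + y^3, 647*x^2*y/16 - 243*x^2/32 + x*y^3 - 27*x*y^2/2 - 1131*x*y/32 + 9*y^3/2 + 431*y^2/16, 7197*x^2*y/32 - 2187*x^2/64 - 189*x*y^2/4 - 14787*x*y/64 + y^4 + 27*y^3/2 + 5415*y^2/32, x^3 - x^2*y - 3*x^2/2 + 5*x*y/2 - y^2}; counting standard monomials gives mu = 9. Corank 2; j^3 = -(x - y)*(3*x - 2*y)^2 has shape L^2 M (L != M), so D-series; mu = 9 gives D_9.

9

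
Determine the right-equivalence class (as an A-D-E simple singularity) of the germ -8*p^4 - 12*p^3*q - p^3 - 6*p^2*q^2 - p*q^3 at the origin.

The Hessian of f at 0 has rank 0. Corank 2; j^3 = -p^3 is a perfect cube, so E-series; the 4-jet and mu = 7 give E_7.

E_{7}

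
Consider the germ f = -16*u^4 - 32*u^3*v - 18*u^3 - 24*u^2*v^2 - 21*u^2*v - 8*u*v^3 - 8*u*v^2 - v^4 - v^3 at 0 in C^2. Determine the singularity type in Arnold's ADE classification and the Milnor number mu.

The Hessian of f at 0 is [[0, 0], [0, 0]] with rank 0, so corank 2. A Groebner basis of the Jacobian ideal J(f) in C{u,v} is {u*v^2 + 27*u*v/8 + 9*v^2/8, -81*u*v/8 + v^3 - 27*v^2/8, u^2 + 5*u*v/6 + v^2/6}; counting standard monomials gives mu = 5. Corank 2; j^3 = -(2*u + v)*(3*u + v)^2 has shape L^2 M (L != M), so D-series; mu = 5 gives D_5.

Type D_{5}, Milnor number mu = 5.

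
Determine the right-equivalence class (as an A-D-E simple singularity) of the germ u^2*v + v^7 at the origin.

The Hessian of f at 0 has rank 0. Corank 2; j^3 = u^2*v has shape L^2 M (L != M), so D-series; mu = 8 gives D_8.

D_{8}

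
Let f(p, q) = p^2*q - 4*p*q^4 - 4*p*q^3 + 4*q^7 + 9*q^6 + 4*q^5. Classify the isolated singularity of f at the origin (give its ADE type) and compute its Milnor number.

Type D_{7}, Milnor number mu = 7.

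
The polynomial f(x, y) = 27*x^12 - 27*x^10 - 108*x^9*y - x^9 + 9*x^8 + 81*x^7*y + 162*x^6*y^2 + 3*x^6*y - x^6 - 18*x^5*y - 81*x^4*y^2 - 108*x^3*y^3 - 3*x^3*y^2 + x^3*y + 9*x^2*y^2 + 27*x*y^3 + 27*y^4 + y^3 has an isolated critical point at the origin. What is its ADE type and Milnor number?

The Hessian of f at 0 is [[0, 0], [0, 0]] with rank 0, so corank 2. A Groebner basis of the Jacobian ideal J(f) in C{x,y} is {x^3 - 27*x*y^2 + 3*y^2, x^2*y + 6*x*y^2, y^3}; counting standard monomials gives mu = 7. Corank 2; j^3 = y^3 is a perfect cube, so E-series; the 4-jet and mu = 7 give E_7.

Type E7, Milnor number mu = 7.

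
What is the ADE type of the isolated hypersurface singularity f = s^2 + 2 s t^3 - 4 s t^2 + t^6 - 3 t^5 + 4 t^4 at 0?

The Hessian of f at 0 has rank 1. Corank 1: A-series; mu = 4 gives A_4.

A4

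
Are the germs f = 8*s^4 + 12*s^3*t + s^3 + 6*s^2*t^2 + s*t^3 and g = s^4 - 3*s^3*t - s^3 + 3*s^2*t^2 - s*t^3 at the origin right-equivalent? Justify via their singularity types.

Yes.

The Hessian of f at 0 has rank 0. Corank 2; j^3 = s^3 is a perfect cube, so E-series; the 4-jet and mu = 7 give E_7. The Hessian of g at 0 has rank 0. Corank 2; j^3 = -s^3 is a perfect cube, so E-series; the 4-jet and mu = 7 give E_7. Both have type E_7, hence right-equivalent.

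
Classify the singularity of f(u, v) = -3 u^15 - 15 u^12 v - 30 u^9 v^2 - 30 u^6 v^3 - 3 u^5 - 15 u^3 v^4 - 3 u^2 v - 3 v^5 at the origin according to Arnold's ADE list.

The Hessian of f at 0 has rank 0. Corank 2; j^3 = -3*u^2*v has shape L^2 M (L != M), so D-series; mu = 6 gives D_6.

D6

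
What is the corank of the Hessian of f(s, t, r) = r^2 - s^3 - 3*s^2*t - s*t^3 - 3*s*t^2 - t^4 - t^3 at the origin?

2

The Hessian at 0 is [[0, 0, 0], [0, 0, 0], [0, 0, 2]] of rank 1; hence corank 2.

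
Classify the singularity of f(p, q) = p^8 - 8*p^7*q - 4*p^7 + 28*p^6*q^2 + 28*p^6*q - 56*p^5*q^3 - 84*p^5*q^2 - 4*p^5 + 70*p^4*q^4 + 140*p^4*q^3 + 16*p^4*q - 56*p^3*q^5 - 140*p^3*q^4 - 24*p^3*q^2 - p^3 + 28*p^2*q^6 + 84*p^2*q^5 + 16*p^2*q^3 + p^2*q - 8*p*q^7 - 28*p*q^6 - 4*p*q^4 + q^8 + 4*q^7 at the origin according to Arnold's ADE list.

D_9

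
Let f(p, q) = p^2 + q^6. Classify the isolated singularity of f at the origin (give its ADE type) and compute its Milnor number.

Type A_5, Milnor number mu = 5.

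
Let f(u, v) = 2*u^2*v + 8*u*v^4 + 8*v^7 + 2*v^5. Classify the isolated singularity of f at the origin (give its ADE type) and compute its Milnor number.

Type D6, Milnor number mu = 6.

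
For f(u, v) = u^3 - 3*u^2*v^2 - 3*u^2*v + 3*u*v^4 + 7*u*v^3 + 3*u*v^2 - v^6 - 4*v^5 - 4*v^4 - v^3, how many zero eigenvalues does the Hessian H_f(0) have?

2

Hessian at 0 has rank 0.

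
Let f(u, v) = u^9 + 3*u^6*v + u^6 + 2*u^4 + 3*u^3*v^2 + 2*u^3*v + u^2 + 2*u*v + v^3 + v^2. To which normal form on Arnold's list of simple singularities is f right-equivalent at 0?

The Hessian of f at 0 has rank 1. Corank 1: A-series; mu = 2 gives A_2.

A_2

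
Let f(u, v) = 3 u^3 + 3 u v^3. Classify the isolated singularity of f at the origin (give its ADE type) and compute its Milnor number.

Type E7, Milnor number mu = 7.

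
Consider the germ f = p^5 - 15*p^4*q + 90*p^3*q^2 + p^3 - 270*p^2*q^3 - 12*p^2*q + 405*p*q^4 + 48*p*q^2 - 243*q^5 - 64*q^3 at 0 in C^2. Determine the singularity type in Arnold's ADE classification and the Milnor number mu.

Type E_8, Milnor number mu = 8.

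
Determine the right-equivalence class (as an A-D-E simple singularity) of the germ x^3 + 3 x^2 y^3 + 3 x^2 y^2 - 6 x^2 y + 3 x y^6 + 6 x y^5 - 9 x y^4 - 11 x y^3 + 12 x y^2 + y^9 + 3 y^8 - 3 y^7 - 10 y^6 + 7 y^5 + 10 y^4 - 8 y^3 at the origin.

The Hessian of f at 0 is [[0, 0], [0, 0]] with rank 0, so corank 2. A Groebner basis of the Jacobian ideal J(f) in C{x,y} is {-x^2 + 4*x*y + y^4 - y^3/3 - 4*y^2, x^3 + 14*x^2 - 56*x*y - 10*y^3/3 + 56*y^2, x^2*y + 13*x^2/3 - 52*x*y/3 - 23*y^3/9 + 52*y^2/3, x^2 + x*y^2 - 4*x*y - 5*y^3/3 + 4*y^2}; counting standard monomials gives mu = 7. Corank 2; j^3 = (x - 2*y)^3 is a perfect cube, so E-series; the 4-jet and mu = 7 give E_7.

E_7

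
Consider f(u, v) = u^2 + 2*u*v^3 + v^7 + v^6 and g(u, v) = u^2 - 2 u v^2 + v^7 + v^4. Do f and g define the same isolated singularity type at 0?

The Hessian of f at 0 is [[2, 0], [0, 0]] with rank 1, so corank 1. A Groebner basis of the Jacobian ideal J(f) in C{u,v} is {u + v^3, u^2}; counting standard monomials gives mu = 6. Corank 1: A-series; mu = 6 gives A_6. The Hessian of g at 0 is [[2, 0], [0, 0]] with rank 1, so corank 1. A Groebner basis of the Jacobian ideal J(g) in C{u,v} is {u^3, -u + v^2}; counting standard monomials gives mu = 6. Corank 1: A-series; mu = 6 gives A_6. Both have type A_6, hence right-equivalent.

Yes.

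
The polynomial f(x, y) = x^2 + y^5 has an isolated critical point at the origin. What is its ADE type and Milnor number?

Type A4, Milnor number mu = 4.

The Hessian of f at 0 has rank 1. Corank 1: A-series; mu = 4 gives A_4.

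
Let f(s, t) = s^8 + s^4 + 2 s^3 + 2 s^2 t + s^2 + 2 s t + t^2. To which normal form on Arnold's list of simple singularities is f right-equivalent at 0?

A7

The Hessian of f at 0 has rank 1. Corank 1: A-series; mu = 7 gives A_7.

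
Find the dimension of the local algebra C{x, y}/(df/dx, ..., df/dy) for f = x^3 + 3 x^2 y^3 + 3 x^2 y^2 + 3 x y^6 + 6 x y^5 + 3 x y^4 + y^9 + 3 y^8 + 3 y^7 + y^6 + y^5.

The Hessian of f at 0 has rank 0. Corank 2; j^3 = x^3 is a perfect cube, so E-series; the 5-jet and mu = 8 give E_8.

8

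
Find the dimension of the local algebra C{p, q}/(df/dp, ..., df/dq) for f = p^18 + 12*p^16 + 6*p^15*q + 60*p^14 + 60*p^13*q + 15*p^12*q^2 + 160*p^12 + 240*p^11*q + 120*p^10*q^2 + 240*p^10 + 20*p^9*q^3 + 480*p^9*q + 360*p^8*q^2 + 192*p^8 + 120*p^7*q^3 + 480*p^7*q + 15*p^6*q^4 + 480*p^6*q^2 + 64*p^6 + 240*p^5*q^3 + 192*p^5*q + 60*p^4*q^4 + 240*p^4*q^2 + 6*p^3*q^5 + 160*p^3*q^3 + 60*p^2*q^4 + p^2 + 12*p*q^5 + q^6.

5

The Hessian of f at 0 has rank 1. Corank 1: A-series; mu = 5 gives A_5.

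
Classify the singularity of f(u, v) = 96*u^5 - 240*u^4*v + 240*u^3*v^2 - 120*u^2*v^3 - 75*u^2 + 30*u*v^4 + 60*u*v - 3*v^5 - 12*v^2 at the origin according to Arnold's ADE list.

A_{4}

The Hessian of f at 0 is [[-150, 60], [60, -24]] with rank 1, so corank 1. A Groebner basis of the Jacobian ideal J(f) in C{u,v} is {v^4, u - 2*v/5}; counting standard monomials gives mu = 4. Corank 1: A-series; mu = 4 gives A_4.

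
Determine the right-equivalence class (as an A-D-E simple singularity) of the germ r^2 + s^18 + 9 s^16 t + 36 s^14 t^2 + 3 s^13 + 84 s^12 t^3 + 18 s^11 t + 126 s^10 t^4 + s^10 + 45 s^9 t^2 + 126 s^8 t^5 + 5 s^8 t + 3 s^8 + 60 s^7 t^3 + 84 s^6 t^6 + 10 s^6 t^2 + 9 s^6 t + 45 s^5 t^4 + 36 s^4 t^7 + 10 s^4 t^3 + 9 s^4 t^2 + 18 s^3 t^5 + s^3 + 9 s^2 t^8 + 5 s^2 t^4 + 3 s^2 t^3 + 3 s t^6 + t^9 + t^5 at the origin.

E8

The Hessian of f at 0 has rank 1. Corank 2; j^3 = s^3 is a perfect cube, so E-series; the 5-jet and mu = 8 give E_8.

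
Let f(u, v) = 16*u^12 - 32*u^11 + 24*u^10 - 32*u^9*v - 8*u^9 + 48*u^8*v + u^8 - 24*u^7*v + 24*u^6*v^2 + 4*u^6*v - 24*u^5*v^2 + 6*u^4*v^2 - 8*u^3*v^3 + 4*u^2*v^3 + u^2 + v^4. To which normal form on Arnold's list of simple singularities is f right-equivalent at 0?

A_3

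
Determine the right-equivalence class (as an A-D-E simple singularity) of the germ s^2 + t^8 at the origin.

A_{7}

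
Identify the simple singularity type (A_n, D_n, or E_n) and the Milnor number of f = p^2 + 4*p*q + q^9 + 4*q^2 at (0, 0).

The Hessian of f at 0 has rank 1. Corank 1: A-series; mu = 8 gives A_8.

Type A_8, Milnor number mu = 8.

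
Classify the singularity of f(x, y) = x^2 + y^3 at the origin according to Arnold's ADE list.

The Hessian of f at 0 has rank 1. Corank 1: A-series; mu = 2 gives A_2.

A2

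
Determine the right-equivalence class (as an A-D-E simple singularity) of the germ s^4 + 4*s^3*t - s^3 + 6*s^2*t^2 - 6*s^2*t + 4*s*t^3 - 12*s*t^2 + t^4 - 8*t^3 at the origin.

The Hessian of f at 0 is [[0, 0], [0, 0]] with rank 0, so corank 2. A Groebner basis of the Jacobian ideal J(f) in C{s,t} is {t^4, s*t^2 + 5*t^3/3, s^2 + 4*s*t + 4*t^2}; counting standard monomials gives mu = 6. Corank 2; j^3 = -(s + 2*t)^3 is a perfect cube, so E-series; the 4-jet and mu = 6 give E_6.

E_6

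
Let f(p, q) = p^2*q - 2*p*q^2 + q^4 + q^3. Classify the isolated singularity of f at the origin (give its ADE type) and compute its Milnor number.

The Hessian of f at 0 has rank 0. Corank 2; j^3 = q*(p - q)^2 has shape L^2 M (L != M), so D-series; mu = 5 gives D_5.

Type D_5, Milnor number mu = 5.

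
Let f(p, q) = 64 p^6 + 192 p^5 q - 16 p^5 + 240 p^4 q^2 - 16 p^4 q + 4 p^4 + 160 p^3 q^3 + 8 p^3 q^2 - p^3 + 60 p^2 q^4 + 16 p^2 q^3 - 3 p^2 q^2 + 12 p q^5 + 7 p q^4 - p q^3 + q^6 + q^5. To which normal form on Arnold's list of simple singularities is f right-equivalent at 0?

E7

The Hessian of f at 0 is [[0, 0], [0, 0]] with rank 0, so corank 2. A Groebner basis of the Jacobian ideal J(f) in C{p,q} is {3*p^2/7 + q^4 + q^3/7, p^3, p^2*q - p^2/7 - q^3/21, p^2 + p*q^2 + q^3/3}; counting standard monomials gives mu = 7. Corank 2; j^3 = -p^3 is a perfect cube, so E-series; the 4-jet and mu = 7 give E_7.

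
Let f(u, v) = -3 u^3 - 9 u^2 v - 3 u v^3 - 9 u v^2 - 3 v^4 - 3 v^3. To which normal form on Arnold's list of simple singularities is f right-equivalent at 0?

E_7

The Hessian of f at 0 is [[0, 0], [0, 0]] with rank 0, so corank 2. A Groebner basis of the Jacobian ideal J(f) in C{u,v} is {u^3 + 3*u^2*v + 6*u^2 + 12*u*v + 6*v^2, -3*u^2 + u*v^2 - 6*u*v - 3*v^2, 3*u^2 + 6*u*v + v^3 + 3*v^2}; counting standard monomials gives mu = 7. Corank 2; j^3 = -3*(u + v)^3 is a perfect cube, so E-series; the 4-jet and mu = 7 give E_7.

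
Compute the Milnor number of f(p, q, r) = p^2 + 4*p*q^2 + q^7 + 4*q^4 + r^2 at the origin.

6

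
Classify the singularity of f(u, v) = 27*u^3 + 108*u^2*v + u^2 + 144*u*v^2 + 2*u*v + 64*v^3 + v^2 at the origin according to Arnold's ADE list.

A_2

The Hessian of f at 0 has rank 1. Corank 1: A-series; mu = 2 gives A_2.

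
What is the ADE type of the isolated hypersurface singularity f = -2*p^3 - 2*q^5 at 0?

The Hessian of f at 0 has rank 0. Corank 2; j^3 = -2*p^3 is a perfect cube, so E-series; the 5-jet and mu = 8 give E_8.

E8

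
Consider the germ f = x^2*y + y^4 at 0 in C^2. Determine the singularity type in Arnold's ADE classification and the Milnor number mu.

Type D_{5}, Milnor number mu = 5.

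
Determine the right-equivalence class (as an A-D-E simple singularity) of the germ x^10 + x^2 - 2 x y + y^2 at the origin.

A9

The Hessian of f at 0 has rank 1. Corank 1: A-series; mu = 9 gives A_9.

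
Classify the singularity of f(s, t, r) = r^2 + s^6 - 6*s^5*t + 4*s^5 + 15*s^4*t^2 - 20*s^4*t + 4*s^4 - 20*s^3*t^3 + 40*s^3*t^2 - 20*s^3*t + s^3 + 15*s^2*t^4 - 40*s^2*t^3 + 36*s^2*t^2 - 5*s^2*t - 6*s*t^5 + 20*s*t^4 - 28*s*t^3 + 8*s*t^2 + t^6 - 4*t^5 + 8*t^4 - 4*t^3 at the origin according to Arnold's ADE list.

The Hessian of f at 0 has rank 1. Corank 2; j^3 = (s - 2*t)^2*(s - t) has shape L^2 M (L != M), so D-series; mu = 7 gives D_7.

D_{7}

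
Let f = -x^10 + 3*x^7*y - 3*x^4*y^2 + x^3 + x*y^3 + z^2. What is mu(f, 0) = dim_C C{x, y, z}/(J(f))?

7

The Hessian of f at 0 has rank 1. Corank 2; j^3 = x^3 is a perfect cube, so E-series; the 4-jet and mu = 7 give E_7.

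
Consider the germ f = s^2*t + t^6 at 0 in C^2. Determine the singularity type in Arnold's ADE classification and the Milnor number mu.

Type D7, Milnor number mu = 7.

The Hessian of f at 0 is [[0, 0], [0, 0]] with rank 0, so corank 2. A Groebner basis of the Jacobian ideal J(f) in C{s,t} is {s^2/6 + t^5, s^3, s*t}; counting standard monomials gives mu = 7. Corank 2; j^3 = s^2*t has shape L^2 M (L != M), so D-series; mu = 7 gives D_7.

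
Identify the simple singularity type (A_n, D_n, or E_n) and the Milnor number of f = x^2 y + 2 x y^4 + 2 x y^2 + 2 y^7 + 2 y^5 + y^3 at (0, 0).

Type D_{8}, Milnor number mu = 8.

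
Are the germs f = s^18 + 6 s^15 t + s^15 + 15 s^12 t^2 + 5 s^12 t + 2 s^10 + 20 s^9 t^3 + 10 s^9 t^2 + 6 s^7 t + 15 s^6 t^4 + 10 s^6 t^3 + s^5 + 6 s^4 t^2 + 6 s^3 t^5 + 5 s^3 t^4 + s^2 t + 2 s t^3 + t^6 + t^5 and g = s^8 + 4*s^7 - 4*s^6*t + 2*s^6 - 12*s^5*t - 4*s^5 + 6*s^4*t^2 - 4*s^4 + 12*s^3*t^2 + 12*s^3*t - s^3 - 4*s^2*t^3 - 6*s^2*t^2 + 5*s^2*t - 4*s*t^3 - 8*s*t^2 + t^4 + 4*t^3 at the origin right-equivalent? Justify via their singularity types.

The Hessian of f at 0 is [[0, 0], [0, 0]] with rank 0, so corank 2. A Groebner basis of the Jacobian ideal J(f) in C{s,t} is {s^3, s^2*t + s^2/6 + s*t^2/6, s*t + t^3}; counting standard monomials gives mu = 7. Corank 2; j^3 = s^2*t has shape L^2 M (L != M), so D-series; mu = 7 gives D_7. The Hessian of g at 0 is [[0, 0], [0, 0]] with rank 0, so corank 2. A Groebner basis of the Jacobian ideal J(g) in C{s,t} is {s*t^2 + s*t/6 - t^2/3, s*t/12 + t^3 - t^2/6, s^2 - 11*s*t/3 + 10*t^2/3}; counting standard monomials gives mu = 5. Corank 2; j^3 = -(s - 2*t)^2*(s - t) has shape L^2 M (L != M), so D-series; mu = 5 gives D_5. f is D_7 but g is D_5, hence not right-equivalent.

No.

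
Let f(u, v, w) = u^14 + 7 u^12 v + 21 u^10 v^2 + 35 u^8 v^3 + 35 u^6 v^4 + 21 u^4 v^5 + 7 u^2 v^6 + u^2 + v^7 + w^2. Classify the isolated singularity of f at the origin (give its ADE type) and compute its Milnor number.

Type A_{6}, Milnor number mu = 6.

The Hessian of f at 0 has rank 2. Corank 1: A-series; mu = 6 gives A_6.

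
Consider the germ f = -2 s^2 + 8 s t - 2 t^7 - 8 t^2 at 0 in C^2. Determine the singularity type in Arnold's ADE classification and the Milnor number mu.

Type A6, Milnor number mu = 6.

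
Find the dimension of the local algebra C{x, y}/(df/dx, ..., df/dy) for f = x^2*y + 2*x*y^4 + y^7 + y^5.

6

The Hessian of f at 0 is [[0, 0], [0, 0]] with rank 0, so corank 2. A Groebner basis of the Jacobian ideal J(f) in C{x,y} is {x*y + y^4, x*y^2, x^2 - 5*x*y}; counting standard monomials gives mu = 6. Corank 2; j^3 = x^2*y has shape L^2 M (L != M), so D-series; mu = 6 gives D_6.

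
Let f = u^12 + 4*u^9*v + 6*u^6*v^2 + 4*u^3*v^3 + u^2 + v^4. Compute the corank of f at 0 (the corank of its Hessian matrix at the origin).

1

The Hessian at 0 is [[2, 0], [0, 0]] of rank 1; hence corank 1.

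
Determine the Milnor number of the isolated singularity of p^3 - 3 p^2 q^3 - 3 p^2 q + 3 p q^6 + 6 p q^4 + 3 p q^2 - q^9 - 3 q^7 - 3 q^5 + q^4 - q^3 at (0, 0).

6

The Hessian of f at 0 is [[0, 0], [0, 0]] with rank 0, so corank 2. A Groebner basis of the Jacobian ideal J(f) in C{p,q} is {q^3, p^2 - 2*p*q + q^2}; counting standard monomials gives mu = 6. Corank 2; j^3 = (p - q)^3 is a perfect cube, so E-series; the 4-jet and mu = 6 give E_6.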